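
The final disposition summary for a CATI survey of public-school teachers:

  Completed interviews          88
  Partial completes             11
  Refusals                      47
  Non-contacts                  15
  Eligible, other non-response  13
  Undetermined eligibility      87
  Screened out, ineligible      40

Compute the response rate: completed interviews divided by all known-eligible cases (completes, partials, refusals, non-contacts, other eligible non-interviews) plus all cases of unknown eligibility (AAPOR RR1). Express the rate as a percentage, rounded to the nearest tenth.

Num = 88
Denominator = 88 + 11 + 47 + 15 + 13 + 87 = 261
RR1 = 88 / 261 = 0.3372

33.7%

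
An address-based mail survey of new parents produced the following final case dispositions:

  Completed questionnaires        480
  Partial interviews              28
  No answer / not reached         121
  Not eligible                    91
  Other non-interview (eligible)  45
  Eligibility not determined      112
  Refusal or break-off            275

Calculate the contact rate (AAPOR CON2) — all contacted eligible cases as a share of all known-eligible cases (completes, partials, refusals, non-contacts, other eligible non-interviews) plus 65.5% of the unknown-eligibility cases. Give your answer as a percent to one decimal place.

81.0%

Top: 480 + 28 + 275 + 45 = 828
Eligible (known): 480 + 28 + 275 + 121 + 45 = 949
e × U: 0.6550 × 112 = 73.36
Base: 949 + 73.36 = 1022.36
CON2 = 828 / 1022.36 = 0.8099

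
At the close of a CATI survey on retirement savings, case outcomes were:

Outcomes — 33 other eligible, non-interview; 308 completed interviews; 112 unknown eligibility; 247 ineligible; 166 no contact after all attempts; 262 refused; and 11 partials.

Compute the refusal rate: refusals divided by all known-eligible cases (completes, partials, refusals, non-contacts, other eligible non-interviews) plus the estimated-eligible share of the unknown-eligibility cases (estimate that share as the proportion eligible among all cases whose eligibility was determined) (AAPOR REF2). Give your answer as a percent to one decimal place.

Num: 262
Known eligible: 308 + 11 + 262 + 166 + 33 = 780
e = 780 / (780 + 247) = 780 / 1027 = 0.7595
Eligible share of unknowns: 0.7595 × 112 = 85.06
Denom: 780 + 85.06 = 865.06
REF2 = 262 / 865.06 = 0.3029

30.3%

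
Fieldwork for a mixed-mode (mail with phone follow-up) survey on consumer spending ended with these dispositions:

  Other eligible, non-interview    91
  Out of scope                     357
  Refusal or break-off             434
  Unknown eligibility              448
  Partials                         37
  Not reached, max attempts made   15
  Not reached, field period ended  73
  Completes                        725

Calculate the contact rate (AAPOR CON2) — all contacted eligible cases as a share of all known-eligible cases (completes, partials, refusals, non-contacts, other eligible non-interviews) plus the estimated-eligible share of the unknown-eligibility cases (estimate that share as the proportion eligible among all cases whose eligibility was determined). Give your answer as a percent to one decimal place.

Non-contacts = 73 + 15 = 88
Top = 725 + 37 + 434 + 91 = 1287
Determined eligible = 725 + 37 + 434 + 88 + 91 = 1375
e = 1375 / (1375 + 357) = 1375 / 1732 = 0.7939
Estimated eligible among unknowns = 0.7939 × 448 = 355.67
Base = 1375 + 355.67 = 1730.67
CON2 = 1287 / 1730.67 = 0.7436

74.4%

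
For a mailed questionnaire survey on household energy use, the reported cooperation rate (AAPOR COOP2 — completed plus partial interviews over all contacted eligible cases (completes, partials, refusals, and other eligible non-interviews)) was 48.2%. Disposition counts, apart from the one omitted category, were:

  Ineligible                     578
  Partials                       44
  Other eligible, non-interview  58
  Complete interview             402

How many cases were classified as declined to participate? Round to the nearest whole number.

421

Top = 402 + 44 = 446
COOP2 = 446 / D = 0.482
D = 446 / 0.482 = 925.3
Remaining denominator categories sum to 504
declined to participate = 925.3 − 504 ≈ 421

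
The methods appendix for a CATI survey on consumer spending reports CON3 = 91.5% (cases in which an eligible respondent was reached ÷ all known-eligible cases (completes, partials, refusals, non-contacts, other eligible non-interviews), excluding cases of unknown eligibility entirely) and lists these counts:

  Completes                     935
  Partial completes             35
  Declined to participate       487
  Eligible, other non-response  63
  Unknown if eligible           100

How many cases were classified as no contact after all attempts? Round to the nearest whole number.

Numerator → 935 + 35 + 487 + 63 = 1520
CON3 = 1520 / D = 0.915
D = 1520 / 0.915 = 1661.2
Rest of base = 1520
no contact after all attempts = 1661.2 − 1520 ≈ 141

141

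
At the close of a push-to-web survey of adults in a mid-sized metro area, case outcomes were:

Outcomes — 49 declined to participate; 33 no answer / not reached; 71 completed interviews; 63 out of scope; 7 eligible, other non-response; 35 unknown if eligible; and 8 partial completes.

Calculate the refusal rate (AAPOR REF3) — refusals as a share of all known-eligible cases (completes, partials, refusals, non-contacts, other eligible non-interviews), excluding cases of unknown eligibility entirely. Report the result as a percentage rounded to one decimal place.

Numerator: 49
Denominator: 71 + 8 + 49 + 33 + 7 = 168
REF3 = 49 / 168 = 0.2917

29.2%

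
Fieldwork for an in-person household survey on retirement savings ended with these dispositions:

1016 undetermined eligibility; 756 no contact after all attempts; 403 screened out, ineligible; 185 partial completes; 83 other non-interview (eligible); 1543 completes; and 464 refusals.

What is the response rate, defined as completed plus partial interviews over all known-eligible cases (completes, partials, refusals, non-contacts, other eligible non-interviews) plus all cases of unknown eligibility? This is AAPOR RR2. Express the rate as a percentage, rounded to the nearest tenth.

Numerator: 1543 + 185 = 1728
Base: 1543 + 185 + 464 + 756 + 83 + 1016 = 4047
RR2 = 1728 / 4047 = 0.4270

42.7%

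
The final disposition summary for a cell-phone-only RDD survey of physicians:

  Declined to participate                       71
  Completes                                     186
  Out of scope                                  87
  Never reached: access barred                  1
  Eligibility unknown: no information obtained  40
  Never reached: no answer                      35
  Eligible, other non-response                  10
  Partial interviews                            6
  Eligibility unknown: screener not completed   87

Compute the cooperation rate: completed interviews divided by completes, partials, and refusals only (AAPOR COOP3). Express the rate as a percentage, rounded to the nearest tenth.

Non-contacts = 35 + 1 = 36
Unknown if eligible = 87 + 40 = 127
Numerator → 186
Denominator → 186 + 6 + 71 = 263
COOP3 = 186 / 263 = 0.7072

70.7%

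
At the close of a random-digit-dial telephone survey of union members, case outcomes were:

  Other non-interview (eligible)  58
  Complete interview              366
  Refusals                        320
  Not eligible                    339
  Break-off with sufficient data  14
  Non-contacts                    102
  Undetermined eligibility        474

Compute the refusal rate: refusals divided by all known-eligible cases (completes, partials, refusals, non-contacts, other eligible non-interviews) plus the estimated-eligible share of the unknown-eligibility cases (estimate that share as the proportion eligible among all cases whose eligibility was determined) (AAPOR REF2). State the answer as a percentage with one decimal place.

26.7%

Top = 320
Eligible (known) = 366 + 14 + 320 + 102 + 58 = 860
e = 860 / (860 + 339) = 860 / 1199 = 0.7173
Eligible share of unknowns = 0.7173 × 474 = 340.00
Base = 860 + 340.00 = 1200.00
REF2 = 320 / 1200.00 = 0.2667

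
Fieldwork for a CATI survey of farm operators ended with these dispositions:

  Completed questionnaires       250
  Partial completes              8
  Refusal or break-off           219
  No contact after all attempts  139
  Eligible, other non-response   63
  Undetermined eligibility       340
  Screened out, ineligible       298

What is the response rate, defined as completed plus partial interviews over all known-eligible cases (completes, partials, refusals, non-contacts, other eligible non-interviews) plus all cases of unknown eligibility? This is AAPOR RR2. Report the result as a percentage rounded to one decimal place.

25.3%

Top: 250 + 8 = 258
Denom: 250 + 8 + 219 + 139 + 63 + 340 = 1019
RR2 = 258 / 1019 = 0.2532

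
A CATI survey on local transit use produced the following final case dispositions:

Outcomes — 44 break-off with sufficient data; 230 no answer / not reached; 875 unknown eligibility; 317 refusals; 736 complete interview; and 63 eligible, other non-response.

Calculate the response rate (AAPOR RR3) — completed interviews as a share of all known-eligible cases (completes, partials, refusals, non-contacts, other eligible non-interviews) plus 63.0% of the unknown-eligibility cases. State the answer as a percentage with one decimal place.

37.9%

Top → 736
Determined eligible → 736 + 44 + 317 + 230 + 63 = 1390
Eligible share of unknowns → 0.6300 × 875 = 551.25
Denom → 1390 + 551.25 = 1941.25
RR3 = 736 / 1941.25 = 0.3791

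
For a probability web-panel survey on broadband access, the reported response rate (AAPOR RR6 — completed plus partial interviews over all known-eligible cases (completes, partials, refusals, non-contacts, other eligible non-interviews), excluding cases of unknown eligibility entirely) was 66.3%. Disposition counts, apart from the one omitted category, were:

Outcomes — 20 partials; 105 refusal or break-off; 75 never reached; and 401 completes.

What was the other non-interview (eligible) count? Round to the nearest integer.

Top = 401 + 20 = 421
RR6 = 421 / D = 0.663
D = 421 / 0.663 = 635.0
Remaining denominator categories sum to 601
other non-interview (eligible) = 635.0 − 601 ≈ 34

34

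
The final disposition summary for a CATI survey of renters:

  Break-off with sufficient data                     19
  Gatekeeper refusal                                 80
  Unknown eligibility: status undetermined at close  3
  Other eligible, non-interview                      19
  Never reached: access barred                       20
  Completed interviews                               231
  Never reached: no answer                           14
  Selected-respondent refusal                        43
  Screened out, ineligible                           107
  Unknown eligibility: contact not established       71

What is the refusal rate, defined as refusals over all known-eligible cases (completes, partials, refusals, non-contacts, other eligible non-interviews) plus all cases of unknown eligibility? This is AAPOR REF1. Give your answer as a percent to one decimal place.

24.6%

Refusals = 80 + 43 = 123
Non-contacts = 14 + 20 = 34
Unknown eligibility = 71 + 3 = 74
Numerator: 123
Base: 231 + 19 + 123 + 34 + 19 + 74 = 500
REF1 = 123 / 500 = 0.2460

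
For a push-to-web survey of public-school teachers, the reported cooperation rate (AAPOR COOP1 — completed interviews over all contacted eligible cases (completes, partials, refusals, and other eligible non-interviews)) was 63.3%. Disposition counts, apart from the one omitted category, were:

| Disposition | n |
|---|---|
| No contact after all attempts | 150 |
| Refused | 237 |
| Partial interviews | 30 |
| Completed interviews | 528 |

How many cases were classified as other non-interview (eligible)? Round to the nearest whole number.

39

COOP1 = 528 / D = 0.633
D = 528 / 0.633 = 834.1
Other denominator terms total 795
other non-interview (eligible) = 834.1 − 795 ≈ 39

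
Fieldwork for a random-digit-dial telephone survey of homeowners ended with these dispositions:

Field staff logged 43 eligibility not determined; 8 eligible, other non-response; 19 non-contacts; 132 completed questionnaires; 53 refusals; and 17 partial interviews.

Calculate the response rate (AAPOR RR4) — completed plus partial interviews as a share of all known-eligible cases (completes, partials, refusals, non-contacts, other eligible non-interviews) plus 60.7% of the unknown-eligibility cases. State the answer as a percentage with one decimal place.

58.4%

Num = 132 + 17 = 149
Determined eligible = 132 + 17 + 53 + 19 + 8 = 229
Estimated eligible among unknowns = 0.6070 × 43 = 26.10
Denom = 229 + 26.10 = 255.10
RR4 = 149 / 255.10 = 0.5841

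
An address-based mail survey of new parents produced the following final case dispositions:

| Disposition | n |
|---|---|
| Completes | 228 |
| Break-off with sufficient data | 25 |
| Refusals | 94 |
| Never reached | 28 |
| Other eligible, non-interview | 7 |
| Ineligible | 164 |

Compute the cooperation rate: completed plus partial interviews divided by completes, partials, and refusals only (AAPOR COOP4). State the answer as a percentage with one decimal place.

Num → 228 + 25 = 253
Base → 228 + 25 + 94 = 347
COOP4 = 253 / 347 = 0.7291

72.9%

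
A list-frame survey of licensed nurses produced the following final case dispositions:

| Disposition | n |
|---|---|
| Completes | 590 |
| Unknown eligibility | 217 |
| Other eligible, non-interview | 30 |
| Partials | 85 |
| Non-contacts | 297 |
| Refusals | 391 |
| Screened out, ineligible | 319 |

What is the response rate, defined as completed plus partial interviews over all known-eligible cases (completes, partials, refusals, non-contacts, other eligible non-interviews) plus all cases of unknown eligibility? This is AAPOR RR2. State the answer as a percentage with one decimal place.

41.9%

Top → 590 + 85 = 675
Denominator → 590 + 85 + 391 + 297 + 30 + 217 = 1610
RR2 = 675 / 1610 = 0.4193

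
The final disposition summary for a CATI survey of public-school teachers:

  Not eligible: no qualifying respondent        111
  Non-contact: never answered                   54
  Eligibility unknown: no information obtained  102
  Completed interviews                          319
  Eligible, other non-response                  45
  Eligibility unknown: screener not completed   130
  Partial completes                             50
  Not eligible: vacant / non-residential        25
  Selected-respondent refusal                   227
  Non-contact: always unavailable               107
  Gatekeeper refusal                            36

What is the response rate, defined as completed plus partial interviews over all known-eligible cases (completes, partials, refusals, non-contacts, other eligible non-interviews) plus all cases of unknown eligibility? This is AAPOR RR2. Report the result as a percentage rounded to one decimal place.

Declined to participate = 36 + 227 = 263
Non-contacts = 54 + 107 = 161
Unknown eligibility = 130 + 102 = 232
Not eligible = 111 + 25 = 136
Num: 319 + 50 = 369
Base: 319 + 50 + 263 + 161 + 45 + 232 = 1070
RR2 = 369 / 1070 = 0.3449

34.5%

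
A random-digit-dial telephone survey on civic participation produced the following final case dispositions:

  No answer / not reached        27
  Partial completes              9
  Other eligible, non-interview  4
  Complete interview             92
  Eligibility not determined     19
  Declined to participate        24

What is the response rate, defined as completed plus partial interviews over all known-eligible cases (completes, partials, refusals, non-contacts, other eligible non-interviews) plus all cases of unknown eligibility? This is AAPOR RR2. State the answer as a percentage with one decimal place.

57.7%

Num: 92 + 9 = 101
Denom: 92 + 9 + 24 + 27 + 4 + 19 = 175
RR2 = 101 / 175 = 0.5771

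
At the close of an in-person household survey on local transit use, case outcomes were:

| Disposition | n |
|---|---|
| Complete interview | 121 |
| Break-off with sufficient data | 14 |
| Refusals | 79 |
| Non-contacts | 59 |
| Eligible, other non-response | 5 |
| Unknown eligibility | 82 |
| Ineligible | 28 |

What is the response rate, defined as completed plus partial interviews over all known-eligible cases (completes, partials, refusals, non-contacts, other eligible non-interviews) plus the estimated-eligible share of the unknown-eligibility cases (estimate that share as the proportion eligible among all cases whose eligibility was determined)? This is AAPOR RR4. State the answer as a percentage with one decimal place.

Num = 121 + 14 = 135
Known eligible = 121 + 14 + 79 + 59 + 5 = 278
e = 278 / (278 + 28) = 278 / 306 = 0.9085
e × U = 0.9085 × 82 = 74.50
Base = 278 + 74.50 = 352.50
RR4 = 135 / 352.50 = 0.3830

38.3%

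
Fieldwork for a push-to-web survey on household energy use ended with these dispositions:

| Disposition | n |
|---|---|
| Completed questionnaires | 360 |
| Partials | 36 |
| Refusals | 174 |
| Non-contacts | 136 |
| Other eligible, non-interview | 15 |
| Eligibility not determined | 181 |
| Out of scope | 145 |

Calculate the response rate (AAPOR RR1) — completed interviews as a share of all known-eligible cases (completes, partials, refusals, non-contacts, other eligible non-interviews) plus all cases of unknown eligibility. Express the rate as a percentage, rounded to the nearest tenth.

39.9%

Num = 360
Denom = 360 + 36 + 174 + 136 + 15 + 181 = 902
RR1 = 360 / 902 = 0.3991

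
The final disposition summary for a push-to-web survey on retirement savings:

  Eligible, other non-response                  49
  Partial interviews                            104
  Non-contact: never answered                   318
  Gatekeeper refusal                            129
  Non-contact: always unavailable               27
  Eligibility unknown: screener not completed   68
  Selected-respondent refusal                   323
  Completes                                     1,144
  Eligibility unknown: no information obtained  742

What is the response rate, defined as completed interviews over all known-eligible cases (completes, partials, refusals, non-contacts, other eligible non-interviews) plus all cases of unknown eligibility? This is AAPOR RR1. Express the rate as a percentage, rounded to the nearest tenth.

Refused = 129 + 323 = 452
Non-contacts = 318 + 27 = 345
Eligibility not determined = 68 + 742 = 810
Top → 1144
Base → 1144 + 104 + 452 + 345 + 49 + 810 = 2904
RR1 = 1144 / 2904 = 0.3939

39.4%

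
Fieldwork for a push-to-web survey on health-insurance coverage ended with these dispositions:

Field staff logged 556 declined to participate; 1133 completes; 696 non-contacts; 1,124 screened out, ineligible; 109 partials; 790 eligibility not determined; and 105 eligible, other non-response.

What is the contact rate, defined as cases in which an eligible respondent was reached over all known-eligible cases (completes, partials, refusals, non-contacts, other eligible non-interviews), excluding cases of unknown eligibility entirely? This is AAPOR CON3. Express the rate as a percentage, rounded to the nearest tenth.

Numerator = 1133 + 109 + 556 + 105 = 1903
Denominator = 1133 + 109 + 556 + 696 + 105 = 2599
CON3 = 1903 / 2599 = 0.7322

73.2%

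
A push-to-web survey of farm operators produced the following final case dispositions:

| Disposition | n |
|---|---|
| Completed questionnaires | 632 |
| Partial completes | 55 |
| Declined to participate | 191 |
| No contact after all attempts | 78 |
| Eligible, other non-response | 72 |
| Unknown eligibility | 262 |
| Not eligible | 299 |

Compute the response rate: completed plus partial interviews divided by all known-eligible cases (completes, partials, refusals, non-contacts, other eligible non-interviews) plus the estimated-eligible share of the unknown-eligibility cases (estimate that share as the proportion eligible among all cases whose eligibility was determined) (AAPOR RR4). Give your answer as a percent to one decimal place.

55.8%

Numerator: 632 + 55 = 687
Known eligible: 632 + 55 + 191 + 78 + 72 = 1028
e = 1028 / (1028 + 299) = 1028 / 1327 = 0.7747
Estimated eligible among unknowns: 0.7747 × 262 = 202.97
Base: 1028 + 202.97 = 1230.97
RR4 = 687 / 1230.97 = 0.5581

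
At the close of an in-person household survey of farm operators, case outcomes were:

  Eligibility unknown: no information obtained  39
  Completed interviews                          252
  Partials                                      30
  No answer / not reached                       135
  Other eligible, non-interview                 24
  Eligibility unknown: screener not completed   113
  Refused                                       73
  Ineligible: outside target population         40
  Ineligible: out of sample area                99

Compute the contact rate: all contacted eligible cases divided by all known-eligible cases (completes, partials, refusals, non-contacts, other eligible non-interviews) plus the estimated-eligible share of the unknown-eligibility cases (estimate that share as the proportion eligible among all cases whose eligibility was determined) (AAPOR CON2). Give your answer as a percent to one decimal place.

Eligibility not determined = 113 + 39 = 152
Ineligible = 40 + 99 = 139
Top: 252 + 30 + 73 + 24 = 379
Determined eligible: 252 + 30 + 73 + 135 + 24 = 514
e = 514 / (514 + 139) = 514 / 653 = 0.7871
e × U: 0.7871 × 152 = 119.64
Denom: 514 + 119.64 = 633.64
CON2 = 379 / 633.64 = 0.5981

59.8%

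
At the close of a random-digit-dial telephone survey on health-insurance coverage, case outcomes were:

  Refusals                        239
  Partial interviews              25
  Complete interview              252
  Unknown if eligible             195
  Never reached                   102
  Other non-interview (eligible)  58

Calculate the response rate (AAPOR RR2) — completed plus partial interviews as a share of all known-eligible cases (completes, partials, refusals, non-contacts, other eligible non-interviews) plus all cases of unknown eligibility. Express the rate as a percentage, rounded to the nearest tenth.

Top: 252 + 25 = 277
Base: 252 + 25 + 239 + 102 + 58 + 195 = 871
RR2 = 277 / 871 = 0.3180

31.8%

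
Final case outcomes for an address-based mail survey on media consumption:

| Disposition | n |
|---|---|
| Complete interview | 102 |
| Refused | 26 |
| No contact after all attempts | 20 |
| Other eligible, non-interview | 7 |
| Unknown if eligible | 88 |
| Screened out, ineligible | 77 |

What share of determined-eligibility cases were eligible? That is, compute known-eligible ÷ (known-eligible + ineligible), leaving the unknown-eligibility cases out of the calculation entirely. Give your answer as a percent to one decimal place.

66.8%

Determined eligible = 102 + 26 + 20 + 7 = 155
e = 155 / (155 + 77) = 155 / 232 = 0.6681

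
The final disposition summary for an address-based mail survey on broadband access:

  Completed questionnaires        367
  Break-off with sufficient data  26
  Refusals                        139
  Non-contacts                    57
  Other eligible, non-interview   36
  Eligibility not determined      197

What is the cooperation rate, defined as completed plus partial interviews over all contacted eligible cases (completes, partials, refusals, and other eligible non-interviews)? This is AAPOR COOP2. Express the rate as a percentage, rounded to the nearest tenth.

Num = 367 + 26 = 393
Denominator = 367 + 26 + 139 + 36 = 568
COOP2 = 393 / 568 = 0.6919

69.2%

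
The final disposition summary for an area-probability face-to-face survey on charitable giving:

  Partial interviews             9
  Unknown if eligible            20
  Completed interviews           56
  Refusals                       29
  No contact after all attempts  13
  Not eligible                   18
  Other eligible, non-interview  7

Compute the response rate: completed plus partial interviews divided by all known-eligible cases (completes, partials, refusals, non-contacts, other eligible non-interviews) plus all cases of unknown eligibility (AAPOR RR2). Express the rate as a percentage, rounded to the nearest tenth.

48.5%

Top = 56 + 9 = 65
Denom = 56 + 9 + 29 + 13 + 7 + 20 = 134
RR2 = 65 / 134 = 0.4851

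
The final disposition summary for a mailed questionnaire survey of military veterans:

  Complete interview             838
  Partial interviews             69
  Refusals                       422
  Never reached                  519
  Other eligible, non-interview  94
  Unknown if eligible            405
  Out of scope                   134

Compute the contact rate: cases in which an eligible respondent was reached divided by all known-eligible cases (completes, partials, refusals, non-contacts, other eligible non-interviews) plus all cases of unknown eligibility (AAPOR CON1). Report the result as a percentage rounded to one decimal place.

60.6%

Num → 838 + 69 + 422 + 94 = 1423
Denom → 838 + 69 + 422 + 519 + 94 + 405 = 2347
CON1 = 1423 / 2347 = 0.6063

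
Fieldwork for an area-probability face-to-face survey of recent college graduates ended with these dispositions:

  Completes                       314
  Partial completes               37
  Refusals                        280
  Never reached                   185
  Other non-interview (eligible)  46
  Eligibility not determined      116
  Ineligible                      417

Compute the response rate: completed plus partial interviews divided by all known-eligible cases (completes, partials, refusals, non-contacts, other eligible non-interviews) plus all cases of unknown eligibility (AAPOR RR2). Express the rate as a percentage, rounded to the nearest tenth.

35.9%

Top: 314 + 37 = 351
Denom: 314 + 37 + 280 + 185 + 46 + 116 = 978
RR2 = 351 / 978 = 0.3589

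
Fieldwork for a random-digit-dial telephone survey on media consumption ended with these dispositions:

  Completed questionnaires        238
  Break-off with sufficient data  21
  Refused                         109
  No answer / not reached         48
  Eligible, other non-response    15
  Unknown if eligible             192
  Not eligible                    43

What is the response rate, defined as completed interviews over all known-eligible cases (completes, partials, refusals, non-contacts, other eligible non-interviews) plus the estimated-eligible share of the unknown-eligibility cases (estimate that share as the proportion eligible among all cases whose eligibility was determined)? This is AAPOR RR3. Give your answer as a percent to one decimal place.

Num → 238
Eligible (known) → 238 + 21 + 109 + 48 + 15 = 431
e = 431 / (431 + 43) = 431 / 474 = 0.9093
e × U → 0.9093 × 192 = 174.59
Denominator → 431 + 174.59 = 605.59
RR3 = 238 / 605.59 = 0.3930

39.3%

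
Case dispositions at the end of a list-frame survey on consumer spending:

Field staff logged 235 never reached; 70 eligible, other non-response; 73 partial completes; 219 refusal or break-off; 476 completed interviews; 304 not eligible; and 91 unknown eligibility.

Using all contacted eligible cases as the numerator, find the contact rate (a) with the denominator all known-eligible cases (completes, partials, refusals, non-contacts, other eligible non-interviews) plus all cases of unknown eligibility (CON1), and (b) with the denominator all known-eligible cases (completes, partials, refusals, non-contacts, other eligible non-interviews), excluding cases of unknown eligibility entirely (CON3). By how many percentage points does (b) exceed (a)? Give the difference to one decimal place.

Num: 476 + 73 + 219 + 70 = 838
Base: 476 + 73 + 219 + 235 + 70 + 91 = 1164
CON1 = 838 / 1164 = 0.7199
Base: 476 + 73 + 219 + 235 + 70 = 1073
CON3 = 838 / 1073 = 0.7810
Difference = 78.10 − 71.99 = 6.11 percentage points

6.1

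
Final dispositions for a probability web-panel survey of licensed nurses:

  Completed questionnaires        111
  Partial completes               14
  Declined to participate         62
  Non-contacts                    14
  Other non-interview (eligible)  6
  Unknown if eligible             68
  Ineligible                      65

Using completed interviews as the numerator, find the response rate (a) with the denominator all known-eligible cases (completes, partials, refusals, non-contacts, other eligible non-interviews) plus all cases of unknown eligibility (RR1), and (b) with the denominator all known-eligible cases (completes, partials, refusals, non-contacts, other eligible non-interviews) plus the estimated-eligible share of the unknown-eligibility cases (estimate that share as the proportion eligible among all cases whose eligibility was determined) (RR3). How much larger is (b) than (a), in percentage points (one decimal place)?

2.5

Num = 111
Base = 111 + 14 + 62 + 14 + 6 + 68 = 275
RR1 = 111 / 275 = 0.4036
Determined eligible = 111 + 14 + 62 + 14 + 6 = 207
e = 207 / (207 + 65) = 207 / 272 = 0.7610
Estimated eligible among unknowns = 0.7610 × 68 = 51.75
Base = 207 + 51.75 = 258.75
RR3 = 111 / 258.75 = 0.4290
Difference = 42.90 − 40.36 = 2.54 percentage points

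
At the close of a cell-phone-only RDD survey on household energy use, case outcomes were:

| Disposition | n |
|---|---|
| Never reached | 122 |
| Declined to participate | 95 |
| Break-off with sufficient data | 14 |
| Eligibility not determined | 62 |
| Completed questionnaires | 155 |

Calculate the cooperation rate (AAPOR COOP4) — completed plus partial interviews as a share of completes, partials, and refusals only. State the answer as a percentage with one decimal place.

64.0%

Top = 155 + 14 = 169
Base = 155 + 14 + 95 = 264
COOP4 = 169 / 264 = 0.6402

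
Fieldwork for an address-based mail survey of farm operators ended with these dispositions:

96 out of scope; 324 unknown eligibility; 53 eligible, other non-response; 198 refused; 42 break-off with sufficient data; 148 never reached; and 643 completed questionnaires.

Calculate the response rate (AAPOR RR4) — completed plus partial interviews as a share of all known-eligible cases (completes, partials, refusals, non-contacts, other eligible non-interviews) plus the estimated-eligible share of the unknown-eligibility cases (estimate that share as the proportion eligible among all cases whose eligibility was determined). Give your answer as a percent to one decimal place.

Numerator: 643 + 42 = 685
Determined eligible: 643 + 42 + 198 + 148 + 53 = 1084
e = 1084 / (1084 + 96) = 1084 / 1180 = 0.9186
Eligible share of unknowns: 0.9186 × 324 = 297.63
Base: 1084 + 297.63 = 1381.63
RR4 = 685 / 1381.63 = 0.4958

49.6%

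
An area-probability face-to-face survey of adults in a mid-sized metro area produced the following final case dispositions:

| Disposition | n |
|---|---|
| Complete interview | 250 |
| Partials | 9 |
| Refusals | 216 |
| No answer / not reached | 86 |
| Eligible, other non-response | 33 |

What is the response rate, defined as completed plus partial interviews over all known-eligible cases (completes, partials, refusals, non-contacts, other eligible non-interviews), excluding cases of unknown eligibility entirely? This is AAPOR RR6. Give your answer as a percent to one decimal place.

43.6%

Numerator → 250 + 9 = 259
Denominator → 250 + 9 + 216 + 86 + 33 = 594
RR6 = 259 / 594 = 0.4360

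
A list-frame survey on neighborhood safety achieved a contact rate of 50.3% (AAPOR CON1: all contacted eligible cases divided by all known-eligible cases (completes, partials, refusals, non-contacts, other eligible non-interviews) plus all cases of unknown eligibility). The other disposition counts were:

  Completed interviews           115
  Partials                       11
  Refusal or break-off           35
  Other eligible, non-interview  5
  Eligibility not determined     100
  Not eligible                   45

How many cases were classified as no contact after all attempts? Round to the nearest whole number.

Numerator: 115 + 11 + 35 + 5 = 166
CON1 = 166 / D = 0.503
D = 166 / 0.503 = 330.0
Remaining denominator categories sum to 266
no contact after all attempts = 330.0 − 266 ≈ 64

64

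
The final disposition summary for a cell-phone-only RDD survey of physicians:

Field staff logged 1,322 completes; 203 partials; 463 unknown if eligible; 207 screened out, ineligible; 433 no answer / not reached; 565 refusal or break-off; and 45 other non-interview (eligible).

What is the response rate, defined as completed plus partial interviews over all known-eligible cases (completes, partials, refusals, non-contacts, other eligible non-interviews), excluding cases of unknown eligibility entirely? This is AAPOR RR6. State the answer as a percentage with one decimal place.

Numerator → 1322 + 203 = 1525
Denom → 1322 + 203 + 565 + 433 + 45 = 2568
RR6 = 1525 / 2568 = 0.5938

59.4%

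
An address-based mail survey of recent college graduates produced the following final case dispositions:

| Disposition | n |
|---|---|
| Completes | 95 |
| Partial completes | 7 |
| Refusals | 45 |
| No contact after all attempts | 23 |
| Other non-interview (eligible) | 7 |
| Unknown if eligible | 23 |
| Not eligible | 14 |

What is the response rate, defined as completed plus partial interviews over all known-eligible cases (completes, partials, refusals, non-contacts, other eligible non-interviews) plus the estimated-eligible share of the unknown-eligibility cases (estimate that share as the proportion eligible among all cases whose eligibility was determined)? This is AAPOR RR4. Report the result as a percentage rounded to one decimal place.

51.4%

Num = 95 + 7 = 102
Eligible (known) = 95 + 7 + 45 + 23 + 7 = 177
e = 177 / (177 + 14) = 177 / 191 = 0.9267
Estimated eligible among unknowns = 0.9267 × 23 = 21.31
Denom = 177 + 21.31 = 198.31
RR4 = 102 / 198.31 = 0.5143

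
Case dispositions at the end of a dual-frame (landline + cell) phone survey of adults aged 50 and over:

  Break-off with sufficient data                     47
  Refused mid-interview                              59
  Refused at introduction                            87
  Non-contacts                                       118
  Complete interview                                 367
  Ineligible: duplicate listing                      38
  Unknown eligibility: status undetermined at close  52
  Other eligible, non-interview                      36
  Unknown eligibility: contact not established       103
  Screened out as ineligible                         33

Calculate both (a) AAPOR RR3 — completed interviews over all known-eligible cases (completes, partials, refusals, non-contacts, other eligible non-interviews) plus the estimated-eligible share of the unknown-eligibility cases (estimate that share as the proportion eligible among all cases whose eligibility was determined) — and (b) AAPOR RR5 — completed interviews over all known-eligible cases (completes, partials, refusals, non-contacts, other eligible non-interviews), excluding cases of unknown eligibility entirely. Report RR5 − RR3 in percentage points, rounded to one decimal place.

8.5

Refusals = 87 + 59 = 146
Undetermined eligibility = 103 + 52 = 155
Out of scope = 33 + 38 = 71
Num → 367
Known eligible → 367 + 47 + 146 + 118 + 36 = 714
e = 714 / (714 + 71) = 714 / 785 = 0.9096
Estimated eligible among unknowns → 0.9096 × 155 = 140.99
Denominator → 714 + 140.99 = 854.99
RR3 = 367 / 854.99 = 0.4292
Denominator → 367 + 47 + 146 + 118 + 36 = 714
RR5 = 367 / 714 = 0.5140
Difference = 51.40 − 42.92 = 8.48 percentage points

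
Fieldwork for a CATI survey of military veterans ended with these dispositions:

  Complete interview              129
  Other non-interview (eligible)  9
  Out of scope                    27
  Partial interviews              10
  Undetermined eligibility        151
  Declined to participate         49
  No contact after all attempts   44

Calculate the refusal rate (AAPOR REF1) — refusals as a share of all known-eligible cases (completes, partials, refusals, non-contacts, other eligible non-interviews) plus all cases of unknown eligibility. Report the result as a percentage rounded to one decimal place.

12.5%

Numerator: 49
Denom: 129 + 10 + 49 + 44 + 9 + 151 = 392
REF1 = 49 / 392 = 0.1250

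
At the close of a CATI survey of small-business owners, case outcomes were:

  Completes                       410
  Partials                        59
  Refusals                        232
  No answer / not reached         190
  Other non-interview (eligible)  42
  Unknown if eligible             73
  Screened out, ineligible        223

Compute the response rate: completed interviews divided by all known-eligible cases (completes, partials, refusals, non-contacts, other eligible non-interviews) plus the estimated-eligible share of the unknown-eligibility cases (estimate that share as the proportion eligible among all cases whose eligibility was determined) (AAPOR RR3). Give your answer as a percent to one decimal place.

Num = 410
Determined eligible = 410 + 59 + 232 + 190 + 42 = 933
e = 933 / (933 + 223) = 933 / 1156 = 0.8071
e × U = 0.8071 × 73 = 58.92
Denominator = 933 + 58.92 = 991.92
RR3 = 410 / 991.92 = 0.4133

41.3%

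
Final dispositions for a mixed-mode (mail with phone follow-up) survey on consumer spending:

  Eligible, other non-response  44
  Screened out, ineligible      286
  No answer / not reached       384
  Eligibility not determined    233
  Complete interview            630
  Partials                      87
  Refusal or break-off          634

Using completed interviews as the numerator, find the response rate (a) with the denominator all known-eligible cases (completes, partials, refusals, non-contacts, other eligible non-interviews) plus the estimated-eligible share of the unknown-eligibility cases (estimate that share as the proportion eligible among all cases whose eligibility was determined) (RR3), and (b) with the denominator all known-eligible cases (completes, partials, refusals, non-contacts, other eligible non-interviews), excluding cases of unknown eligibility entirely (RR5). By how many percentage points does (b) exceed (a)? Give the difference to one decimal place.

3.6

Top: 630
Eligible (known): 630 + 87 + 634 + 384 + 44 = 1779
e = 1779 / (1779 + 286) = 1779 / 2065 = 0.8615
Estimated eligible among unknowns: 0.8615 × 233 = 200.73
Denom: 1779 + 200.73 = 1979.73
RR3 = 630 / 1979.73 = 0.3182
Denom: 630 + 87 + 634 + 384 + 44 = 1779
RR5 = 630 / 1779 = 0.3541
Difference = 35.41 − 31.82 = 3.59 percentage points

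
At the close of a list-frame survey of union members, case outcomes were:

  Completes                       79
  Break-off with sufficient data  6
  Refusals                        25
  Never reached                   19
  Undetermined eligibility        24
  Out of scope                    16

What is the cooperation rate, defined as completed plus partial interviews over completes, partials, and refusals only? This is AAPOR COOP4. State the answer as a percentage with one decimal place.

77.3%

Numerator → 79 + 6 = 85
Base → 79 + 6 + 25 = 110
COOP4 = 85 / 110 = 0.7727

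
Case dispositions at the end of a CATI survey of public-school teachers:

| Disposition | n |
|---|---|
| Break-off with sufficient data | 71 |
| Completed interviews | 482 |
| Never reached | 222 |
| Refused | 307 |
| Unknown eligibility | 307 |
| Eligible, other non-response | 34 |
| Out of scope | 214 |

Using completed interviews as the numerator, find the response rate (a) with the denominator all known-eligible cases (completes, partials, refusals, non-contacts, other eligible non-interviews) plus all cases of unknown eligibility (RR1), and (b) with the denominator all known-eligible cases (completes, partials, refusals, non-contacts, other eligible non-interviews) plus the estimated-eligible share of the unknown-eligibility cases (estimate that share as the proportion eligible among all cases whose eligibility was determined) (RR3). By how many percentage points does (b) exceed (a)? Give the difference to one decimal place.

1.2

Num = 482
Denom = 482 + 71 + 307 + 222 + 34 + 307 = 1423
RR1 = 482 / 1423 = 0.3387
Eligible (known) = 482 + 71 + 307 + 222 + 34 = 1116
e = 1116 / (1116 + 214) = 1116 / 1330 = 0.8391
e × U = 0.8391 × 307 = 257.60
Denom = 1116 + 257.60 = 1373.60
RR3 = 482 / 1373.60 = 0.3509
Difference = 35.09 − 33.87 = 1.22 percentage points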